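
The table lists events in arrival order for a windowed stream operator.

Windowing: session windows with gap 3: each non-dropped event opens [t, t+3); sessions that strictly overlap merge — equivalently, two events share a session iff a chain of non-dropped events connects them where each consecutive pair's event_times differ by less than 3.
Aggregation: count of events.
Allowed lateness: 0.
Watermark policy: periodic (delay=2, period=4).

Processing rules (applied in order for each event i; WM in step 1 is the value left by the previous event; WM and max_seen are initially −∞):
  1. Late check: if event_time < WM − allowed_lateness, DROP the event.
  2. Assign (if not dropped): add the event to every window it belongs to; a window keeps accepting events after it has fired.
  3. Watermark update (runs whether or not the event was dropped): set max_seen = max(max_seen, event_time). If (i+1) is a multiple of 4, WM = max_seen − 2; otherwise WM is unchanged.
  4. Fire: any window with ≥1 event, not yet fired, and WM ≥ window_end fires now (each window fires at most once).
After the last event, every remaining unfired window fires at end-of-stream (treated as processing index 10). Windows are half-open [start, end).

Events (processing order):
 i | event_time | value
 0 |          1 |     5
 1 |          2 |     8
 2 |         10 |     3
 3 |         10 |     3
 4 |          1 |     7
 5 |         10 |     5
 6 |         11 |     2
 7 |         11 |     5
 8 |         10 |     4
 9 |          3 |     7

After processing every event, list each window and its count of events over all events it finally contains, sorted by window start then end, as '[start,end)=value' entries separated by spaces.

i=0 t=1 v=5: → [1,4); WM=−∞
i=1 t=2 v=8: → [1,5); WM=−∞
i=2 t=10 v=3: → [10,13); WM=−∞
i=3 t=10 v=3: → [10,13); WM=8
i=4 t=1 v=7: DROP (t<8-0); WM=8
i=5 t=10 v=5: → [10,13); WM=8
i=6 t=11 v=2: → [10,14); WM=8
i=7 t=11 v=5: → [10,14); WM=9
i=8 t=10 v=4: → [10,14); WM=9
i=9 t=3 v=7: DROP (t<9-0); WM=9

[1,5)=2 [10,14)=6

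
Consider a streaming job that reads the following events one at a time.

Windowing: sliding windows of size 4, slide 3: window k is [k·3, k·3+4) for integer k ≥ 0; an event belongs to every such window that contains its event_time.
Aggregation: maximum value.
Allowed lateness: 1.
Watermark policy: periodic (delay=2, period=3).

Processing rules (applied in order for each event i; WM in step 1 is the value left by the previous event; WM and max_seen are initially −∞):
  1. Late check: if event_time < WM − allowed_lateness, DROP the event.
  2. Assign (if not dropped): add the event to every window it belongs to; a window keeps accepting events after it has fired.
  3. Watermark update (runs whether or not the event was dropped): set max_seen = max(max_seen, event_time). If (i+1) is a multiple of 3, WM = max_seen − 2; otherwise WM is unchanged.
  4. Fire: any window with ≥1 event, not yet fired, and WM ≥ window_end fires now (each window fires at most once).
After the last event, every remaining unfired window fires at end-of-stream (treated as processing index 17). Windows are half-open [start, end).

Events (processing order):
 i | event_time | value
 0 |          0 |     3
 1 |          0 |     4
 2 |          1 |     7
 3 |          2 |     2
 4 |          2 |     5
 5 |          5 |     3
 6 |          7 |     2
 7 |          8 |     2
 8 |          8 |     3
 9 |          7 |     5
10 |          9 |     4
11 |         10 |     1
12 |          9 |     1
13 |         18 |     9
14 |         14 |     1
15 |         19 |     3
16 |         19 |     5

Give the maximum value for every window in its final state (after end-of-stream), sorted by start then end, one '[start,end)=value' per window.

[0,4)=7 [3,7)=3 [6,10)=5 [9,13)=4 [12,16)=1 [15,19)=9 [18,22)=9

i=0 t=0 v=3: → [0,4); WM=−∞
i=1 t=0 v=4: → [0,4); WM=−∞
i=2 t=1 v=7: → [0,4); WM=-1
i=3 t=2 v=2: → [0,4); WM=-1
i=4 t=2 v=5: → [0,4); WM=-1
i=5 t=5 v=3: → [3,7); WM=3
i=6 t=7 v=2: → [6,10); WM=3
i=7 t=8 v=2: → [6,10); WM=3
i=8 t=8 v=3: → [6,10); WM=6; [0,4) fires=7
i=9 t=7 v=5: → [6,10); WM=6
i=10 t=9 v=4: → [9,13),[6,10); WM=6
i=11 t=10 v=1: → [9,13); WM=8; [3,7) fires=3
i=12 t=9 v=1: → [9,13),[6,10); WM=8
i=13 t=18 v=9: → [18,22),[15,19); WM=8
i=14 t=14 v=1: → [12,16); WM=16; [6,10) fires=5 [9,13) fires=4 [12,16) fires=1
i=15 t=19 v=3: → [18,22); WM=16
i=16 t=19 v=5: → [18,22); WM=16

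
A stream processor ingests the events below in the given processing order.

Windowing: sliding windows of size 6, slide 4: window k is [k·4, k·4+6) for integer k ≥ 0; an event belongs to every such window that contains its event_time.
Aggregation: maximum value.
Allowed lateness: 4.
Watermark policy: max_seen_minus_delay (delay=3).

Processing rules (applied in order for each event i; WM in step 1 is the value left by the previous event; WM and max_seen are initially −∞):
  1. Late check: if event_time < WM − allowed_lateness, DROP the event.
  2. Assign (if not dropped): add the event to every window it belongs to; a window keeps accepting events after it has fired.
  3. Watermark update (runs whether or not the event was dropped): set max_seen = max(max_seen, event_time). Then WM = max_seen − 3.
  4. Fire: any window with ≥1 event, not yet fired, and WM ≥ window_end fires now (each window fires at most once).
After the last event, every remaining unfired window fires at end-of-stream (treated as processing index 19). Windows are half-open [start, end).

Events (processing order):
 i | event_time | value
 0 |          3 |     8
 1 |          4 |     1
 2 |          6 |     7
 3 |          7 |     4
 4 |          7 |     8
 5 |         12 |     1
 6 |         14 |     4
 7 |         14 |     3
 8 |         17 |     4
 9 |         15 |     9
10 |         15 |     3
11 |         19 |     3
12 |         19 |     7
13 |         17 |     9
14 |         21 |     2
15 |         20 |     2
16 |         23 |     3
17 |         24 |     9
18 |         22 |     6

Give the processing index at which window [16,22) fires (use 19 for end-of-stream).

19

i=0 t=3 v=8: → [0,6); WM=0
i=1 t=4 v=1: → [4,10),[0,6); WM=1
i=2 t=6 v=7: → [4,10); WM=3
i=3 t=7 v=4: → [4,10); WM=4
i=4 t=7 v=8: → [4,10); WM=4
i=5 t=12 v=1: → [12,18),[8,14); WM=9; [0,6) fires=8
i=6 t=14 v=4: → [12,18); WM=11; [4,10) fires=8
i=7 t=14 v=3: → [12,18); WM=11
i=8 t=17 v=4: → [16,22),[12,18); WM=14; [8,14) fires=1
i=9 t=15 v=9: → [12,18); WM=14
i=10 t=15 v=3: → [12,18); WM=14
i=11 t=19 v=3: → [16,22); WM=16
i=12 t=19 v=7: → [16,22); WM=16
i=13 t=17 v=9: → [16,22),[12,18); WM=16
i=14 t=21 v=2: → [20,26),[16,22); WM=18; [12,18) fires=9
i=15 t=20 v=2: → [20,26),[16,22); WM=18
i=16 t=23 v=3: → [20,26); WM=20
i=17 t=24 v=9: → [24,30),[20,26); WM=21
i=18 t=22 v=6: → [20,26); WM=21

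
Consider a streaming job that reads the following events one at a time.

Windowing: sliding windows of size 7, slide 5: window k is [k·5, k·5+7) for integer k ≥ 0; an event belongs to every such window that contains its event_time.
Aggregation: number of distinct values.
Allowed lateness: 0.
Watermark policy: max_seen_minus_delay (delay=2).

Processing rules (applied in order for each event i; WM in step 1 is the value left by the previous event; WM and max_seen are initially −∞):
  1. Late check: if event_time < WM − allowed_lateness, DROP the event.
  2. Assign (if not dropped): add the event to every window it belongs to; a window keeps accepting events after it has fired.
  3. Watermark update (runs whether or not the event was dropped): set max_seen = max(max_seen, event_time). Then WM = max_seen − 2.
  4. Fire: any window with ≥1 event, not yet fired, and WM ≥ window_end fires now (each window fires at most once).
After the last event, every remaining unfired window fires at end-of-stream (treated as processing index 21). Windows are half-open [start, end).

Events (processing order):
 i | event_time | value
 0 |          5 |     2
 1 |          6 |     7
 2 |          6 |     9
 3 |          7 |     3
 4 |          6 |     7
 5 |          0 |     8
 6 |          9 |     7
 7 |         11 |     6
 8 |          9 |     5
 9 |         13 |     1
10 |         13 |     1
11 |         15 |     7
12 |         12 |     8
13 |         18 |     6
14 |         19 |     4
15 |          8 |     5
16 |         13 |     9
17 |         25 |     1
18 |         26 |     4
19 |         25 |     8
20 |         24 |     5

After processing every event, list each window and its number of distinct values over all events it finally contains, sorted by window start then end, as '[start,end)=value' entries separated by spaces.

[0,7)=3 [5,12)=6 [10,17)=3 [15,22)=3 [20,27)=4 [25,32)=3

i=0 t=5 v=2: → [5,12),[0,7); WM=3
i=1 t=6 v=7: → [5,12),[0,7); WM=4
i=2 t=6 v=9: → [5,12),[0,7); WM=4
i=3 t=7 v=3: → [5,12); WM=5
i=4 t=6 v=7: → [5,12),[0,7); WM=5
i=5 t=0 v=8: DROP (t<5-0); WM=5
i=6 t=9 v=7: → [5,12); WM=7; [0,7) fires=3
i=7 t=11 v=6: → [10,17),[5,12); WM=9
i=8 t=9 v=5: → [5,12); WM=9
i=9 t=13 v=1: → [10,17); WM=11
i=10 t=13 v=1: → [10,17); WM=11
i=11 t=15 v=7: → [15,22),[10,17); WM=13; [5,12) fires=6
i=12 t=12 v=8: DROP (t<13-0); WM=13
i=13 t=18 v=6: → [15,22); WM=16
i=14 t=19 v=4: → [15,22); WM=17; [10,17) fires=3
i=15 t=8 v=5: DROP (t<17-0); WM=17
i=16 t=13 v=9: DROP (t<17-0); WM=17
i=17 t=25 v=1: → [25,32),[20,27); WM=23; [15,22) fires=3
i=18 t=26 v=4: → [25,32),[20,27); WM=24
i=19 t=25 v=8: → [25,32),[20,27); WM=24
i=20 t=24 v=5: → [20,27); WM=24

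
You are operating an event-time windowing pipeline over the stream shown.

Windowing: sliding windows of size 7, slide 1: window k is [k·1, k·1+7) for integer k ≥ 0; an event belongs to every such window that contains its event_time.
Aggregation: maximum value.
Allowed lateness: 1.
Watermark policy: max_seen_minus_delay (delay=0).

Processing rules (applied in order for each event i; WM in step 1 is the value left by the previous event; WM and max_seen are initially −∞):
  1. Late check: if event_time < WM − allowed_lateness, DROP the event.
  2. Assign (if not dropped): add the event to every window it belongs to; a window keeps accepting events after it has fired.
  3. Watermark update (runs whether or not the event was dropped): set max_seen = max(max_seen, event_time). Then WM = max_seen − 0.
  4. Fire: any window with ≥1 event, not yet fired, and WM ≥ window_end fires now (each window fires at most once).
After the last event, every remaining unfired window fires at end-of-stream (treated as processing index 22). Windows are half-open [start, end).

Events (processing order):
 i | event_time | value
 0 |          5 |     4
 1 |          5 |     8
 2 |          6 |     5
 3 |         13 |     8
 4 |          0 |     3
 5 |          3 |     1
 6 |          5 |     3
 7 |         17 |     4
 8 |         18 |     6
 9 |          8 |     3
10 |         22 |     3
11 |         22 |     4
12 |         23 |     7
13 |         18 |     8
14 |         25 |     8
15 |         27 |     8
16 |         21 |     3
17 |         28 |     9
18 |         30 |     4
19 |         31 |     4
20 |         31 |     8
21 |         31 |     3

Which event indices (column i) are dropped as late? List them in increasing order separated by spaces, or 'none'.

4 5 6 9 13 16

i=0 t=5 v=4: → [5,12),[4,11),[3,10),[2,9),[1,8),[0,7); WM=5
i=1 t=5 v=8: → [5,12),[4,11),[3,10),[2,9),[1,8),[0,7); WM=5
i=2 t=6 v=5: → [6,13),[5,12),[4,11),[3,10),[2,9),[1,8),[0,7); WM=6
i=3 t=13 v=8: → [13,20),[12,19),[11,18),[10,17),[9,16),[8,15),[7,14); WM=13; [0,7) fires=8 [1,8) fires=8 [2,9) fires=8 [3,10) fires=8 [4,11) fires=8 [5,12) fires=8 [6,13) fires=5
i=4 t=0 v=3: DROP (t<13-1); WM=13
i=5 t=3 v=1: DROP (t<13-1); WM=13
i=6 t=5 v=3: DROP (t<13-1); WM=13
i=7 t=17 v=4: → [17,24),[16,23),[15,22),[14,21),[13,20),[12,19),[11,18); WM=17; [7,14) fires=8 [8,15) fires=8 [9,16) fires=8 [10,17) fires=8
i=8 t=18 v=6: → [18,25),[17,24),[16,23),[15,22),[14,21),[13,20),[12,19); WM=18; [11,18) fires=8
i=9 t=8 v=3: DROP (t<18-1); WM=18
i=10 t=22 v=3: → [22,29),[21,28),[20,27),[19,26),[18,25),[17,24),[16,23); WM=22; [12,19) fires=8 [13,20) fires=8 [14,21) fires=6 [15,22) fires=6
i=11 t=22 v=4: → [22,29),[21,28),[20,27),[19,26),[18,25),[17,24),[16,23); WM=22
i=12 t=23 v=7: → [23,30),[22,29),[21,28),[20,27),[19,26),[18,25),[17,24); WM=23; [16,23) fires=6
i=13 t=18 v=8: DROP (t<23-1); WM=23
i=14 t=25 v=8: → [25,32),[24,31),[23,30),[22,29),[21,28),[20,27),[19,26); WM=25; [17,24) fires=7 [18,25) fires=7
i=15 t=27 v=8: → [27,34),[26,33),[25,32),[24,31),[23,30),[22,29),[21,28); WM=27; [19,26) fires=8 [20,27) fires=8
i=16 t=21 v=3: DROP (t<27-1); WM=27
i=17 t=28 v=9: → [28,35),[27,34),[26,33),[25,32),[24,31),[23,30),[22,29); WM=28; [21,28) fires=8
i=18 t=30 v=4: → [30,37),[29,36),[28,35),[27,34),[26,33),[25,32),[24,31); WM=30; [22,29) fires=9 [23,30) fires=9
i=19 t=31 v=4: → [31,38),[30,37),[29,36),[28,35),[27,34),[26,33),[25,32); WM=31; [24,31) fires=9
i=20 t=31 v=8: → [31,38),[30,37),[29,36),[28,35),[27,34),[26,33),[25,32); WM=31
i=21 t=31 v=3: → [31,38),[30,37),[29,36),[28,35),[27,34),[26,33),[25,32); WM=31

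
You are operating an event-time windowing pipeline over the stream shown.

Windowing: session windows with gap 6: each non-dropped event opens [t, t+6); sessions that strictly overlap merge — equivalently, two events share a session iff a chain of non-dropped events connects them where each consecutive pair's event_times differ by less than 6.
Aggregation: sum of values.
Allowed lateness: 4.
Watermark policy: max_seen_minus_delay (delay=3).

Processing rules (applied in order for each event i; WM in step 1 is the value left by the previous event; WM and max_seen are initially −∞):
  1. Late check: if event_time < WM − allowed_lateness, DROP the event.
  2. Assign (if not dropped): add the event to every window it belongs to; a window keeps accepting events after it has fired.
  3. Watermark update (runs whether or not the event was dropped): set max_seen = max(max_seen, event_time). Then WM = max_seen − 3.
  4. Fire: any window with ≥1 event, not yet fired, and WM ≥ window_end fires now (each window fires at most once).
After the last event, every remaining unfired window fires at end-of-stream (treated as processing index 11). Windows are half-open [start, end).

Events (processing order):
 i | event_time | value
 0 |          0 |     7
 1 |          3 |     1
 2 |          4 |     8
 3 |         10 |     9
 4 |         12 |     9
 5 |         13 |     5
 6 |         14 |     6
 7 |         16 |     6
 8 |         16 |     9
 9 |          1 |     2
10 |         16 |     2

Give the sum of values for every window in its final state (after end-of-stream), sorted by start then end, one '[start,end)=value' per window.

[0,10)=16 [10,22)=46

i=0 t=0 v=7: → [0,6); WM=-3
i=1 t=3 v=1: → [0,9); WM=0
i=2 t=4 v=8: → [0,10); WM=1
i=3 t=10 v=9: → [10,16); WM=7
i=4 t=12 v=9: → [10,18); WM=9
i=5 t=13 v=5: → [10,19); WM=10
i=6 t=14 v=6: → [10,20); WM=11
i=7 t=16 v=6: → [10,22); WM=13
i=8 t=16 v=9: → [10,22); WM=13
i=9 t=1 v=2: DROP (t<13-4); WM=13
i=10 t=16 v=2: → [10,22); WM=13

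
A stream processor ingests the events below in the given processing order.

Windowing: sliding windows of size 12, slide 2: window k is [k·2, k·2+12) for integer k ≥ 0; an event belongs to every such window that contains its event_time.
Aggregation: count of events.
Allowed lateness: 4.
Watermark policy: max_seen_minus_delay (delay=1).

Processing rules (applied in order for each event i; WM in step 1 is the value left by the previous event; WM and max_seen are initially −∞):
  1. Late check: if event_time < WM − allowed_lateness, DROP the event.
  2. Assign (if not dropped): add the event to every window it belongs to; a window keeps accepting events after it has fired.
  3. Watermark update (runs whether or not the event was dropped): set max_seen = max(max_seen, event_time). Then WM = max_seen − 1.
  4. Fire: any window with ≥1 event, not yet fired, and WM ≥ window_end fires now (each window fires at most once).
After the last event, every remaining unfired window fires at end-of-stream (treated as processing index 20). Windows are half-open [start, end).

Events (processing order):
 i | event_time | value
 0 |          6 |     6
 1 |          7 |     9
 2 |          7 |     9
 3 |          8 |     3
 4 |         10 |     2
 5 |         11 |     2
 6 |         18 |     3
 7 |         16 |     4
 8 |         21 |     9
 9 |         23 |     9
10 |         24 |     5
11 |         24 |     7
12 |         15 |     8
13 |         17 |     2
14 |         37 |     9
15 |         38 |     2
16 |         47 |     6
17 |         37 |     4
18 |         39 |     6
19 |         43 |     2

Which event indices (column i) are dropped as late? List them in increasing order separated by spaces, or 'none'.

i=0 t=6 v=6: → [6,18),[4,16),[2,14),[0,12); WM=5
i=1 t=7 v=9: → [6,18),[4,16),[2,14),[0,12); WM=6
i=2 t=7 v=9: → [6,18),[4,16),[2,14),[0,12); WM=6
i=3 t=8 v=3: → [8,20),[6,18),[4,16),[2,14),[0,12); WM=7
i=4 t=10 v=2: → [10,22),[8,20),[6,18),[4,16),[2,14),[0,12); WM=9
i=5 t=11 v=2: → [10,22),[8,20),[6,18),[4,16),[2,14),[0,12); WM=10
i=6 t=18 v=3: → [18,30),[16,28),[14,26),[12,24),[10,22),[8,20); WM=17; [0,12) fires=6 [2,14) fires=6 [4,16) fires=6
i=7 t=16 v=4: → [16,28),[14,26),[12,24),[10,22),[8,20),[6,18); WM=17
i=8 t=21 v=9: → [20,32),[18,30),[16,28),[14,26),[12,24),[10,22); WM=20; [6,18) fires=7 [8,20) fires=5
i=9 t=23 v=9: → [22,34),[20,32),[18,30),[16,28),[14,26),[12,24); WM=22; [10,22) fires=5
i=10 t=24 v=5: → [24,36),[22,34),[20,32),[18,30),[16,28),[14,26); WM=23
i=11 t=24 v=7: → [24,36),[22,34),[20,32),[18,30),[16,28),[14,26); WM=23
i=12 t=15 v=8: DROP (t<23-4); WM=23
i=13 t=17 v=2: DROP (t<23-4); WM=23
i=14 t=37 v=9: → [36,48),[34,46),[32,44),[30,42),[28,40),[26,38); WM=36; [12,24) fires=4 [14,26) fires=6 [16,28) fires=6 [18,30) fires=5 [20,32) fires=4 [22,34) fires=3 [24,36) fires=2
i=15 t=38 v=2: → [38,50),[36,48),[34,46),[32,44),[30,42),[28,40); WM=37
i=16 t=47 v=6: → [46,58),[44,56),[42,54),[40,52),[38,50),[36,48); WM=46; [26,38) fires=1 [28,40) fires=2 [30,42) fires=2 [32,44) fires=2 [34,46) fires=2
i=17 t=37 v=4: DROP (t<46-4); WM=46
i=18 t=39 v=6: DROP (t<46-4); WM=46
i=19 t=43 v=2: → [42,54),[40,52),[38,50),[36,48),[34,46),[32,44); WM=46

12 13 17 18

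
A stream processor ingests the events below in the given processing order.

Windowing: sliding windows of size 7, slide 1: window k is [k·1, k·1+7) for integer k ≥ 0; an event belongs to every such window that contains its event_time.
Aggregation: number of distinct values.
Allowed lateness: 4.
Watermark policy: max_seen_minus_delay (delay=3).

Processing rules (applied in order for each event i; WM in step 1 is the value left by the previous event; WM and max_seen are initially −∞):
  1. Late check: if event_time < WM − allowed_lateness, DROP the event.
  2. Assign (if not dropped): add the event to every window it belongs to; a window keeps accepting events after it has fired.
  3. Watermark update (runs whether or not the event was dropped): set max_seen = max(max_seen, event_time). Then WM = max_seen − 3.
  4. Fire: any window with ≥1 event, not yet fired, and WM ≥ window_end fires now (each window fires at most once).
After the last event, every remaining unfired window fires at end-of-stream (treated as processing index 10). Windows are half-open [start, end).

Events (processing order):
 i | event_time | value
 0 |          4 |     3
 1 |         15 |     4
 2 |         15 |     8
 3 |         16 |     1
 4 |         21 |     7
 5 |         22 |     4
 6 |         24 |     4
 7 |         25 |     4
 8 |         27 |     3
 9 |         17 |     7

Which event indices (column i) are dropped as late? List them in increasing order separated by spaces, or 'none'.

9

i=0 t=4 v=3: → [4,11),[3,10),[2,9),[1,8),[0,7); WM=1
i=1 t=15 v=4: → [15,22),[14,21),[13,20),[12,19),[11,18),[10,17),[9,16); WM=12; [0,7) fires=1 [1,8) fires=1 [2,9) fires=1 [3,10) fires=1 [4,11) fires=1
i=2 t=15 v=8: → [15,22),[14,21),[13,20),[12,19),[11,18),[10,17),[9,16); WM=12
i=3 t=16 v=1: → [16,23),[15,22),[14,21),[13,20),[12,19),[11,18),[10,17); WM=13
i=4 t=21 v=7: → [21,28),[20,27),[19,26),[18,25),[17,24),[16,23),[15,22); WM=18; [9,16) fires=2 [10,17) fires=3 [11,18) fires=3
i=5 t=22 v=4: → [22,29),[21,28),[20,27),[19,26),[18,25),[17,24),[16,23); WM=19; [12,19) fires=3
i=6 t=24 v=4: → [24,31),[23,30),[22,29),[21,28),[20,27),[19,26),[18,25); WM=21; [13,20) fires=3 [14,21) fires=3
i=7 t=25 v=4: → [25,32),[24,31),[23,30),[22,29),[21,28),[20,27),[19,26); WM=22; [15,22) fires=4
i=8 t=27 v=3: → [27,34),[26,33),[25,32),[24,31),[23,30),[22,29),[21,28); WM=24; [16,23) fires=3 [17,24) fires=2
i=9 t=17 v=7: DROP (t<24-4); WM=24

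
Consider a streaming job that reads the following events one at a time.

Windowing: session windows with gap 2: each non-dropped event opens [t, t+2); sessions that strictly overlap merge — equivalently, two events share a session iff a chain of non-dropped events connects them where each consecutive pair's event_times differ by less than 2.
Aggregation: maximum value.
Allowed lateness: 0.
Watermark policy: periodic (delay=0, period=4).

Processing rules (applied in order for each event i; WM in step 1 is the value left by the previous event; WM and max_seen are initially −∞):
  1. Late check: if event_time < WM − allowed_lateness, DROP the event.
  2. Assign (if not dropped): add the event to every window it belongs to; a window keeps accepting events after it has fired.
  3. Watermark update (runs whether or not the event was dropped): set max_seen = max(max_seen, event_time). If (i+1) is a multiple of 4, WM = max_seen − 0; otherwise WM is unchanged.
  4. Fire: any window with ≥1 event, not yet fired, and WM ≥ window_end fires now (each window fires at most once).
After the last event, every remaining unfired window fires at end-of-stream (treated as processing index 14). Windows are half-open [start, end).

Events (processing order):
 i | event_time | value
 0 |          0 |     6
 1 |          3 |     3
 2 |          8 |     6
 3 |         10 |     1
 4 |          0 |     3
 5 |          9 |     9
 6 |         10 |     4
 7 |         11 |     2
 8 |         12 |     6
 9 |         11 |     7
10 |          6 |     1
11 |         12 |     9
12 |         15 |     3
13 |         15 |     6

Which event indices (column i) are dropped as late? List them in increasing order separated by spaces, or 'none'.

4 5 10

i=0 t=0 v=6: → [0,2); WM=−∞
i=1 t=3 v=3: → [3,5); WM=−∞
i=2 t=8 v=6: → [8,10); WM=−∞
i=3 t=10 v=1: → [10,12); WM=10
i=4 t=0 v=3: DROP (t<10-0); WM=10
i=5 t=9 v=9: DROP (t<10-0); WM=10
i=6 t=10 v=4: → [10,12); WM=10
i=7 t=11 v=2: → [10,13); WM=11
i=8 t=12 v=6: → [10,14); WM=11
i=9 t=11 v=7: → [10,14); WM=11
i=10 t=6 v=1: DROP (t<11-0); WM=11
i=11 t=12 v=9: → [10,14); WM=12
i=12 t=15 v=3: → [15,17); WM=12
i=13 t=15 v=6: → [15,17); WM=12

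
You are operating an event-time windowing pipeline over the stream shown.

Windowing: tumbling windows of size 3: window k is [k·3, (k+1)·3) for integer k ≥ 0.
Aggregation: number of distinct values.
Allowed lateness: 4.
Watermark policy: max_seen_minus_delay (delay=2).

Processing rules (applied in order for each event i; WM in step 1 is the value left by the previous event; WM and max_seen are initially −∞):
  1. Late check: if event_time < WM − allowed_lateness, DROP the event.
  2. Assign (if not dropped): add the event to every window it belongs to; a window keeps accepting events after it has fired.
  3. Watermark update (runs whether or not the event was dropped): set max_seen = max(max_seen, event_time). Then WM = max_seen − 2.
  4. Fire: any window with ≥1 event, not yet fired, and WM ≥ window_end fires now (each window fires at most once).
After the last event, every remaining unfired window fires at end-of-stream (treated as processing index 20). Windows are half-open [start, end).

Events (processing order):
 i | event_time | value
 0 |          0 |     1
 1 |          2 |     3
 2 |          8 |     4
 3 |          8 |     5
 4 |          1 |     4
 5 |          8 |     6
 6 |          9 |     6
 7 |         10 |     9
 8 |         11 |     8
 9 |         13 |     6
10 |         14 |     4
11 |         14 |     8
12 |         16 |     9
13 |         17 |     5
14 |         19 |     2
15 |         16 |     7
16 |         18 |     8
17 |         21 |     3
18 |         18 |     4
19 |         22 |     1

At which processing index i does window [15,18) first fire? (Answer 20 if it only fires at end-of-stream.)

17

i=0 t=0 v=1: → [0,3); WM=-2
i=1 t=2 v=3: → [0,3); WM=0
i=2 t=8 v=4: → [6,9); WM=6; [0,3) fires=2
i=3 t=8 v=5: → [6,9); WM=6
i=4 t=1 v=4: DROP (t<6-4); WM=6
i=5 t=8 v=6: → [6,9); WM=6
i=6 t=9 v=6: → [9,12); WM=7
i=7 t=10 v=9: → [9,12); WM=8
i=8 t=11 v=8: → [9,12); WM=9; [6,9) fires=3
i=9 t=13 v=6: → [12,15); WM=11
i=10 t=14 v=4: → [12,15); WM=12; [9,12) fires=3
i=11 t=14 v=8: → [12,15); WM=12
i=12 t=16 v=9: → [15,18); WM=14
i=13 t=17 v=5: → [15,18); WM=15; [12,15) fires=3
i=14 t=19 v=2: → [18,21); WM=17
i=15 t=16 v=7: → [15,18); WM=17
i=16 t=18 v=8: → [18,21); WM=17
i=17 t=21 v=3: → [21,24); WM=19; [15,18) fires=3
i=18 t=18 v=4: → [18,21); WM=19
i=19 t=22 v=1: → [21,24); WM=20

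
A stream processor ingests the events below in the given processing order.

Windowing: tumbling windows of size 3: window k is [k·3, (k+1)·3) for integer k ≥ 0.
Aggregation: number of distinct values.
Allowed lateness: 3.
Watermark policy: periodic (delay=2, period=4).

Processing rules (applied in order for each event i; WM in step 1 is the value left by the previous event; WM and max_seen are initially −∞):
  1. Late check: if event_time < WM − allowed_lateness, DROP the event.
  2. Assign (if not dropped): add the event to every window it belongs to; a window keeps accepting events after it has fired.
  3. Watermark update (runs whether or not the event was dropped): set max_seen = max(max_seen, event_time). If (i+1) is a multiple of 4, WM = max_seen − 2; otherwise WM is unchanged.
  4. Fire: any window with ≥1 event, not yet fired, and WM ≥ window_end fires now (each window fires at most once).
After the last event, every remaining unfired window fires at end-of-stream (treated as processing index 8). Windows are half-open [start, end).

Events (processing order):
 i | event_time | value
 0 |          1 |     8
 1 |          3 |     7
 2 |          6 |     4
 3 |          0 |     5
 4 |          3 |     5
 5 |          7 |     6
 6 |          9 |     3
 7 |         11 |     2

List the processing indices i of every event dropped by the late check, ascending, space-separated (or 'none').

none

i=0 t=1 v=8: → [0,3); WM=−∞
i=1 t=3 v=7: → [3,6); WM=−∞
i=2 t=6 v=4: → [6,9); WM=−∞
i=3 t=0 v=5: → [0,3); WM=4; [0,3) fires=2
i=4 t=3 v=5: → [3,6); WM=4
i=5 t=7 v=6: → [6,9); WM=4
i=6 t=9 v=3: → [9,12); WM=4
i=7 t=11 v=2: → [9,12); WM=9; [3,6) fires=2 [6,9) fires=2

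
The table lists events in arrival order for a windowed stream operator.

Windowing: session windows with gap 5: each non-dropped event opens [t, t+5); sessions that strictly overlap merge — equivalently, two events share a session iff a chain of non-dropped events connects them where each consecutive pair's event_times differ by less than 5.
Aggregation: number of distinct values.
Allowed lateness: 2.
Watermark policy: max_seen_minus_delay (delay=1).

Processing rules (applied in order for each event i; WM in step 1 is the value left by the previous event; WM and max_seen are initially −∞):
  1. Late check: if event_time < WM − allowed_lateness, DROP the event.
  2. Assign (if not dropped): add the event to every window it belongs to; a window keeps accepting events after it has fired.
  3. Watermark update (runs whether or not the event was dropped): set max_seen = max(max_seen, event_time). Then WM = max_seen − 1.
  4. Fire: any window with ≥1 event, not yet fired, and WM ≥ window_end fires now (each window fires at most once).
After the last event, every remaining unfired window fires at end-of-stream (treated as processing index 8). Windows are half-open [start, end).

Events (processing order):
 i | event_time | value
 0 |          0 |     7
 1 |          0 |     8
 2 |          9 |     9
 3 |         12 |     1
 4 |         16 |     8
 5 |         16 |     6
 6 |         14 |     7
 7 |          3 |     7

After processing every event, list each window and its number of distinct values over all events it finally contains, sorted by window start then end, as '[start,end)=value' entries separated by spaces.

i=0 t=0 v=7: → [0,5); WM=-1
i=1 t=0 v=8: → [0,5); WM=-1
i=2 t=9 v=9: → [9,14); WM=8
i=3 t=12 v=1: → [9,17); WM=11
i=4 t=16 v=8: → [9,21); WM=15
i=5 t=16 v=6: → [9,21); WM=15
i=6 t=14 v=7: → [9,21); WM=15
i=7 t=3 v=7: DROP (t<15-2); WM=15

[0,5)=2 [9,21)=5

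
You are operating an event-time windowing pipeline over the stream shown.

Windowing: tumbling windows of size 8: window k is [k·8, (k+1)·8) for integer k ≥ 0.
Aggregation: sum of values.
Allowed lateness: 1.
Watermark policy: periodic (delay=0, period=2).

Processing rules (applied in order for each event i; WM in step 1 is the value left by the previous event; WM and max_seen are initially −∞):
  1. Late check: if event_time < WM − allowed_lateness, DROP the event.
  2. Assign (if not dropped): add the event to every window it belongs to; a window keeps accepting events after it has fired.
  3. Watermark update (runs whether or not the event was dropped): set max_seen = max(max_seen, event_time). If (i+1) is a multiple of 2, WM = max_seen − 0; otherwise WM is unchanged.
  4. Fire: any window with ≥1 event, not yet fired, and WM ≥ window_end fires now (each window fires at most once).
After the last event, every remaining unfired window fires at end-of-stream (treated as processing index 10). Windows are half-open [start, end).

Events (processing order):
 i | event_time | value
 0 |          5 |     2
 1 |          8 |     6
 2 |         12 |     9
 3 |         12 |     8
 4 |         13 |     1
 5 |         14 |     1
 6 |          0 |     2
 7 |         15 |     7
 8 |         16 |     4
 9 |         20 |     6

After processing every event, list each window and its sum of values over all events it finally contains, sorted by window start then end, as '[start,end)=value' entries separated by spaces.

[0,8)=2 [8,16)=32 [16,24)=10

i=0 t=5 v=2: → [0,8); WM=−∞
i=1 t=8 v=6: → [8,16); WM=8; [0,8) fires=2
i=2 t=12 v=9: → [8,16); WM=8
i=3 t=12 v=8: → [8,16); WM=12
i=4 t=13 v=1: → [8,16); WM=12
i=5 t=14 v=1: → [8,16); WM=14
i=6 t=0 v=2: DROP (t<14-1); WM=14
i=7 t=15 v=7: → [8,16); WM=15
i=8 t=16 v=4: → [16,24); WM=15
i=9 t=20 v=6: → [16,24); WM=20; [8,16) fires=32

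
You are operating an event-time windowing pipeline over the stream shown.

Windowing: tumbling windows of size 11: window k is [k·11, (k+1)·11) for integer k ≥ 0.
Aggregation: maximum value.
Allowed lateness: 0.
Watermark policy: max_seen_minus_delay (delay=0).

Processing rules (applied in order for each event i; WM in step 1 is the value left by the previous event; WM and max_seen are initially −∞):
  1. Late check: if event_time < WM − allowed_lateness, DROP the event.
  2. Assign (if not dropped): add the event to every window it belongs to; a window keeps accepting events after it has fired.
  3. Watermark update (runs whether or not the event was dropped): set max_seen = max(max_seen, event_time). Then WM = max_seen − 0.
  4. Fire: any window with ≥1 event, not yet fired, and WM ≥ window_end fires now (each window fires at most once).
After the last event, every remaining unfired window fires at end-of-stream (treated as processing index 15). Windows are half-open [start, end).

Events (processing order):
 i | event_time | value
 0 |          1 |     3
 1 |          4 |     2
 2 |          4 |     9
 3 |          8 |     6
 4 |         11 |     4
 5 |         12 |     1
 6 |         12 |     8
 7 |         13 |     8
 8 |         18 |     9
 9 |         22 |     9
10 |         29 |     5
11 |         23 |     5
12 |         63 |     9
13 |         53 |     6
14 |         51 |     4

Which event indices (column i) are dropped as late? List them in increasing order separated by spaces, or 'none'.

i=0 t=1 v=3: → [0,11); WM=1
i=1 t=4 v=2: → [0,11); WM=4
i=2 t=4 v=9: → [0,11); WM=4
i=3 t=8 v=6: → [0,11); WM=8
i=4 t=11 v=4: → [11,22); WM=11; [0,11) fires=9
i=5 t=12 v=1: → [11,22); WM=12
i=6 t=12 v=8: → [11,22); WM=12
i=7 t=13 v=8: → [11,22); WM=13
i=8 t=18 v=9: → [11,22); WM=18
i=9 t=22 v=9: → [22,33); WM=22; [11,22) fires=9
i=10 t=29 v=5: → [22,33); WM=29
i=11 t=23 v=5: DROP (t<29-0); WM=29
i=12 t=63 v=9: → [55,66); WM=63; [22,33) fires=9
i=13 t=53 v=6: DROP (t<63-0); WM=63
i=14 t=51 v=4: DROP (t<63-0); WM=63

11 13 14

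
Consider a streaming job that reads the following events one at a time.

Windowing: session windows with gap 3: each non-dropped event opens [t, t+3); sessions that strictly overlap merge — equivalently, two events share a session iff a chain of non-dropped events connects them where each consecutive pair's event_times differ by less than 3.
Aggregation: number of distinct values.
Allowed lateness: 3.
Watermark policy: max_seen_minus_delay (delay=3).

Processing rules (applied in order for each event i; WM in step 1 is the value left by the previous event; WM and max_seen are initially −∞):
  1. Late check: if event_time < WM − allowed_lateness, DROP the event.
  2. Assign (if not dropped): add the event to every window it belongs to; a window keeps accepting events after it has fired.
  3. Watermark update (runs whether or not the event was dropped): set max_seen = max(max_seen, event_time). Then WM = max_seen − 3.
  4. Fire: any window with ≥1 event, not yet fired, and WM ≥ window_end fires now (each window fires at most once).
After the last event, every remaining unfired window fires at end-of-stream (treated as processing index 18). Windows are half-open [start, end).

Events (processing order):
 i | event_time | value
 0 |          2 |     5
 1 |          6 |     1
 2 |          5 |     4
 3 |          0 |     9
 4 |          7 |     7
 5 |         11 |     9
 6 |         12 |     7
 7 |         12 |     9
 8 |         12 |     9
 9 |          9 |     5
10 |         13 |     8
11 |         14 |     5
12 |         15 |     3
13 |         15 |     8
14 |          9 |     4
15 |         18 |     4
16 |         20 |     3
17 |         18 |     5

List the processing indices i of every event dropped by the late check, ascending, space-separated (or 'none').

none

i=0 t=2 v=5: → [2,5); WM=-1
i=1 t=6 v=1: → [6,9); WM=3
i=2 t=5 v=4: → [5,9); WM=3
i=3 t=0 v=9: → [0,5); WM=3
i=4 t=7 v=7: → [5,10); WM=4
i=5 t=11 v=9: → [11,14); WM=8
i=6 t=12 v=7: → [11,15); WM=9
i=7 t=12 v=9: → [11,15); WM=9
i=8 t=12 v=9: → [11,15); WM=9
i=9 t=9 v=5: → [5,15); WM=9
i=10 t=13 v=8: → [5,16); WM=10
i=11 t=14 v=5: → [5,17); WM=11
i=12 t=15 v=3: → [5,18); WM=12
i=13 t=15 v=8: → [5,18); WM=12
i=14 t=9 v=4: → [5,18); WM=12
i=15 t=18 v=4: → [18,21); WM=15
i=16 t=20 v=3: → [18,23); WM=17
i=17 t=18 v=5: → [18,23); WM=17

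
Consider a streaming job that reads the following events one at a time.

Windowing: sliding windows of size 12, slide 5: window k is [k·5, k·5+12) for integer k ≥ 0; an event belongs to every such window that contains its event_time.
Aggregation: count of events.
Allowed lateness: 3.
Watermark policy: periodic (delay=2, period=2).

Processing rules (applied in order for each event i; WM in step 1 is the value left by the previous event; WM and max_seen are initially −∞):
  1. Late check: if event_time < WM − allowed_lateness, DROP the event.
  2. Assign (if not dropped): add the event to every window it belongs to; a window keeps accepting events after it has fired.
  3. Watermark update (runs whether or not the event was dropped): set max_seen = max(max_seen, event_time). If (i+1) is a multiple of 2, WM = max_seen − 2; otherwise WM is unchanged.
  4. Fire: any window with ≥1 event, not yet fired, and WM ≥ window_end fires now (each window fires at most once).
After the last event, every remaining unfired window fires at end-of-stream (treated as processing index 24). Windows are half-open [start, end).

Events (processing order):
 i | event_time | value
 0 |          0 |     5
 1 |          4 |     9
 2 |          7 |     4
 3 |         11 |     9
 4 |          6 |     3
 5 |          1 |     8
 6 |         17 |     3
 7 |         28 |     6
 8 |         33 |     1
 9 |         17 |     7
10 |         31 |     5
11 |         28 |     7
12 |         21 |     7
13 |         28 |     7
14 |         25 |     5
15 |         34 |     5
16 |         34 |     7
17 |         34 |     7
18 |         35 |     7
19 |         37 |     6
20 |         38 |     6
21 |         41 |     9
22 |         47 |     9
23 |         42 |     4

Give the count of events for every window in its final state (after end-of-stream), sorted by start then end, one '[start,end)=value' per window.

i=0 t=0 v=5: → [0,12); WM=−∞
i=1 t=4 v=9: → [0,12); WM=2
i=2 t=7 v=4: → [5,17),[0,12); WM=2
i=3 t=11 v=9: → [10,22),[5,17),[0,12); WM=9
i=4 t=6 v=3: → [5,17),[0,12); WM=9
i=5 t=1 v=8: DROP (t<9-3); WM=9
i=6 t=17 v=3: → [15,27),[10,22); WM=9
i=7 t=28 v=6: → [25,37),[20,32); WM=26; [0,12) fires=5 [5,17) fires=3 [10,22) fires=2
i=8 t=33 v=1: → [30,42),[25,37); WM=26
i=9 t=17 v=7: DROP (t<26-3); WM=31; [15,27) fires=1
i=10 t=31 v=5: → [30,42),[25,37),[20,32); WM=31
i=11 t=28 v=7: → [25,37),[20,32); WM=31
i=12 t=21 v=7: DROP (t<31-3); WM=31
i=13 t=28 v=7: → [25,37),[20,32); WM=31
i=14 t=25 v=5: DROP (t<31-3); WM=31
i=15 t=34 v=5: → [30,42),[25,37); WM=32; [20,32) fires=4
i=16 t=34 v=7: → [30,42),[25,37); WM=32
i=17 t=34 v=7: → [30,42),[25,37); WM=32
i=18 t=35 v=7: → [35,47),[30,42),[25,37); WM=32
i=19 t=37 v=6: → [35,47),[30,42); WM=35
i=20 t=38 v=6: → [35,47),[30,42); WM=35
i=21 t=41 v=9: → [40,52),[35,47),[30,42); WM=39; [25,37) fires=9
i=22 t=47 v=9: → [45,57),[40,52); WM=39
i=23 t=42 v=4: → [40,52),[35,47); WM=45; [30,42) fires=9

[0,12)=5 [5,17)=3 [10,22)=2 [15,27)=1 [20,32)=4 [25,37)=9 [30,42)=9 [35,47)=5 [40,52)=3 [45,57)=1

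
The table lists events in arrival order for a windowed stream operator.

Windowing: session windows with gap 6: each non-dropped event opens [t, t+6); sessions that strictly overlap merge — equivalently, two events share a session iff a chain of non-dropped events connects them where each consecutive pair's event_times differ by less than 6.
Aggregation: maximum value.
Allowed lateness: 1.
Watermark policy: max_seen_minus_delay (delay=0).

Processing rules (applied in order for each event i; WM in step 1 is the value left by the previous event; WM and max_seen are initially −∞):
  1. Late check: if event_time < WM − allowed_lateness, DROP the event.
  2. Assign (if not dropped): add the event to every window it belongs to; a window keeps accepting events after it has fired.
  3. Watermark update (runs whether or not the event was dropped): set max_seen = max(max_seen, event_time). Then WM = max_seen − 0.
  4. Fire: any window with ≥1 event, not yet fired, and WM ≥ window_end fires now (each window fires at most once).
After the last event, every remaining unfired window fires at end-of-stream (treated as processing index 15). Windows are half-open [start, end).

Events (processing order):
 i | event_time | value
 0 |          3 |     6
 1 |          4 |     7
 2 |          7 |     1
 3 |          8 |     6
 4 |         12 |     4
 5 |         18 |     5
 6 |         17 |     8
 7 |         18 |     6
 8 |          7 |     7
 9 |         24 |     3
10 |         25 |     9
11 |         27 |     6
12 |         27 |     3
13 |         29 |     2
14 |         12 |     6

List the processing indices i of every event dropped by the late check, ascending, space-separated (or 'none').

i=0 t=3 v=6: → [3,9); WM=3
i=1 t=4 v=7: → [3,10); WM=4
i=2 t=7 v=1: → [3,13); WM=7
i=3 t=8 v=6: → [3,14); WM=8
i=4 t=12 v=4: → [3,18); WM=12
i=5 t=18 v=5: → [18,24); WM=18
i=6 t=17 v=8: → [3,24); WM=18
i=7 t=18 v=6: → [3,24); WM=18
i=8 t=7 v=7: DROP (t<18-1); WM=18
i=9 t=24 v=3: → [24,30); WM=24
i=10 t=25 v=9: → [24,31); WM=25
i=11 t=27 v=6: → [24,33); WM=27
i=12 t=27 v=3: → [24,33); WM=27
i=13 t=29 v=2: → [24,35); WM=29
i=14 t=12 v=6: DROP (t<29-1); WM=29

8 14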